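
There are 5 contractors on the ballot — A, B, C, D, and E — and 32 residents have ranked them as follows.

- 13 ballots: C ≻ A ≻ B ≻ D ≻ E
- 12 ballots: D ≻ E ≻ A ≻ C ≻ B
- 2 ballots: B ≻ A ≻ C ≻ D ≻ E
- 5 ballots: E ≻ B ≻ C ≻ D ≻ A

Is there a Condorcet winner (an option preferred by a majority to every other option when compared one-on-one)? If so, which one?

Head-to-head results (32 voters total):
A vs B: A wins 25–7.
A vs C: C wins 18–14.
A vs D: D wins 17–15.
A vs E: E wins 17–15.
B vs C: C wins 25–7.
B vs D: B wins 20–12.
B vs E: E wins 17–15.
C vs D: C wins 20–12.
C vs E: E wins 17–15.
D vs E: D wins 27–5.
No candidate beats all others: A beats B beats D beats A, a majority cycle.

There is no Condorcet winner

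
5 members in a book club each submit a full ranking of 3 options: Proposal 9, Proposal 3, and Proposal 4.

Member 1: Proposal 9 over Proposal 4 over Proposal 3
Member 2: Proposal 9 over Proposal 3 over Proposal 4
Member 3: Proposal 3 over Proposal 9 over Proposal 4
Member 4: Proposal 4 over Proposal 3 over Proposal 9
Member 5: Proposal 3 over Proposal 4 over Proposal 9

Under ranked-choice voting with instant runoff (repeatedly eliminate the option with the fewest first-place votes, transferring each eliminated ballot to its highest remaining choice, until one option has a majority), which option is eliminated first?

Proposal 4

Round 1: Proposal 9 2, Proposal 3 2, Proposal 4 1. Proposal 4 has the fewest and is eliminated.
Round 2: Proposal 3 3, Proposal 9 2. Proposal 3 has a majority.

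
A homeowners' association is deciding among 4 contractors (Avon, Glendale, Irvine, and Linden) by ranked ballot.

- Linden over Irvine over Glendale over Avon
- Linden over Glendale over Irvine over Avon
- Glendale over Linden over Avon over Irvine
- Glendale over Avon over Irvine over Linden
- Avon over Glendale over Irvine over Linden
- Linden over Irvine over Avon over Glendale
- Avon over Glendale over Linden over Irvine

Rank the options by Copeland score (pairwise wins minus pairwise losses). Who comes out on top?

Glendale

Pairwise results:
  Avon vs Glendale: Glendale wins 4–3.
  Avon vs Irvine: Avon wins 4–3.
  Avon vs Linden: Linden wins 4–3.
  Glendale vs Irvine: Glendale wins 5–2.
  Glendale vs Linden: Glendale wins 4–3.
  Irvine vs Linden: Linden wins 5–2.
Copeland scores (wins − losses):
  Avon: 1 − 2 = -1
  Glendale: 3 − 0 = 3
  Irvine: 0 − 3 = -3
  Linden: 2 − 1 = 1
Glendale has the best Copeland score.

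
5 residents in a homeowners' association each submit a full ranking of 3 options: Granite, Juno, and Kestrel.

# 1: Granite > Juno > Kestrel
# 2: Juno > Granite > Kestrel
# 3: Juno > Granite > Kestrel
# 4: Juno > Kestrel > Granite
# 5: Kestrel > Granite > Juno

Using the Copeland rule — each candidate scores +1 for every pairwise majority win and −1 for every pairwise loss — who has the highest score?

Pairwise results:
  Granite vs Juno: Juno wins 3–2.
  Granite vs Kestrel: Granite wins 3–2.
  Juno vs Kestrel: Juno wins 4–1.
Copeland scores (wins − losses):
  Granite: 1 − 1 = 0
  Juno: 2 − 0 = 2
  Kestrel: 0 − 2 = -2
Juno has the best Copeland score.

Juno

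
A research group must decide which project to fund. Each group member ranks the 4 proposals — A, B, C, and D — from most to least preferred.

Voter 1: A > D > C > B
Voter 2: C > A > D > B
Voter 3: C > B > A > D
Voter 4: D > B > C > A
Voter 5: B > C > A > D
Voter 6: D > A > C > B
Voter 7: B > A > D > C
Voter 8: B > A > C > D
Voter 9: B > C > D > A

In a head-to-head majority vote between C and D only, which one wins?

C

Ballots ranking C above D: 5.
Ballots ranking D above C: 4.
C wins the head-to-head, 5–4.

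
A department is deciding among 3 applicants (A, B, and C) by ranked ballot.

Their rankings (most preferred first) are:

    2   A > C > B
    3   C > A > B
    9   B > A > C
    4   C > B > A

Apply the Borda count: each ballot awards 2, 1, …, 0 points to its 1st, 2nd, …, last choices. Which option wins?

Borda scores:
  A: 2·2 + 3·1 + 9·1 + 4·0 = 16
  B: 2·0 + 3·0 + 9·2 + 4·1 = 22
  C: 2·1 + 3·2 + 9·0 + 4·2 = 16
B has the highest total.

B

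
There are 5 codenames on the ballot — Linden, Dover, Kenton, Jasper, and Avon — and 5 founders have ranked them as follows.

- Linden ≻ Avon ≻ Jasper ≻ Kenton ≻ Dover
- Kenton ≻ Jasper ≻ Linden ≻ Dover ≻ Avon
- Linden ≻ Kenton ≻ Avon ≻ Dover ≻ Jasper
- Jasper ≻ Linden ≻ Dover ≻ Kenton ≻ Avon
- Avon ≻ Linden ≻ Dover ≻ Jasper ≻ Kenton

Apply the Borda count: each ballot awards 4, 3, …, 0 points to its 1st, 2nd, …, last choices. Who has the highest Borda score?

Linden

Borda scores:
  Linden: 4 + 2 + 4 + 3 + 3 = 16
  Dover: 0 + 1 + 1 + 2 + 2 = 6
  Kenton: 1 + 4 + 3 + 1 + 0 = 9
  Jasper: 2 + 3 + 0 + 4 + 1 = 10
  Avon: 3 + 0 + 2 + 0 + 4 = 9
Linden has the highest total.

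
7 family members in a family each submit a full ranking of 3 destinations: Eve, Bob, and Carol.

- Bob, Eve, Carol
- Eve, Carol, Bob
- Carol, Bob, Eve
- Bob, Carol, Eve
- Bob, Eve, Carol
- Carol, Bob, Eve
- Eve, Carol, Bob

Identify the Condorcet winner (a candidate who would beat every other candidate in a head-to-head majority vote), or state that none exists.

Head-to-head results (7 voters total):
Eve vs Bob: Bob wins 5–2.
Eve vs Carol: Eve wins 4–3.
Bob vs Carol: Carol wins 4–3.
No candidate beats all others: Eve beats Carol beats Bob beats Eve, a majority cycle.

There is no Condorcet winner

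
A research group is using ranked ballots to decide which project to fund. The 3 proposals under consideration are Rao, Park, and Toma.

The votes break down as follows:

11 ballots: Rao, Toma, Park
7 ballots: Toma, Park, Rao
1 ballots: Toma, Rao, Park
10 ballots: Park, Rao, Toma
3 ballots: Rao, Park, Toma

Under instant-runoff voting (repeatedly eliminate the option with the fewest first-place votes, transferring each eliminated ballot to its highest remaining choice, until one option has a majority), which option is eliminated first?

Round 1: Rao 14, Park 10, Toma 8. Toma has the fewest and is eliminated.
Round 2: Park 17, Rao 15. Park has a majority.

Toma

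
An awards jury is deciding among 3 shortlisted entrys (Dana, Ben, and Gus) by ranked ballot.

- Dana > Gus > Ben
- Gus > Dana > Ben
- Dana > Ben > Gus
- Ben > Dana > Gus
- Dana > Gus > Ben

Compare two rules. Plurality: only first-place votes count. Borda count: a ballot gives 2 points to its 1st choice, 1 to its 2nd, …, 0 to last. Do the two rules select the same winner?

Plurality first-place counts: Dana 3, Ben 1, Gus 1 → Dana.
Borda totals: Dana 8, Ben 3, Gus 4 → Dana.
The two rules agree on Dana.

Yes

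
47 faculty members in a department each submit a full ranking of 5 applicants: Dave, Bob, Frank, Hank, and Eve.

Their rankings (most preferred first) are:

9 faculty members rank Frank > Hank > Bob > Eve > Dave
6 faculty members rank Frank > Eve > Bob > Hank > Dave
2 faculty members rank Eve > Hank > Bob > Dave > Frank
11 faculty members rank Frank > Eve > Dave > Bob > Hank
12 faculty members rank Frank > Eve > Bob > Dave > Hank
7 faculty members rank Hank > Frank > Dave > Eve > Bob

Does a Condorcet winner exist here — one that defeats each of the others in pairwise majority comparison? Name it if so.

Frank

Head-to-head results (47 voters total):
Dave vs Bob: Bob wins 29–18.
Dave vs Frank: Frank wins 45–2.
Dave vs Hank: Hank wins 24–23.
Dave vs Eve: Eve wins 40–7.
Bob vs Frank: Frank wins 45–2.
Bob vs Hank: Bob wins 29–18.
Bob vs Eve: Eve wins 38–9.
Frank vs Hank: Frank wins 38–9.
Frank vs Eve: Frank wins 45–2.
Hank vs Eve: Eve wins 31–16.
Frank beats each rival — Dave (45–2), Bob (45–2), Hank (38–9), Eve (45–2) — so Frank is the Condorcet winner.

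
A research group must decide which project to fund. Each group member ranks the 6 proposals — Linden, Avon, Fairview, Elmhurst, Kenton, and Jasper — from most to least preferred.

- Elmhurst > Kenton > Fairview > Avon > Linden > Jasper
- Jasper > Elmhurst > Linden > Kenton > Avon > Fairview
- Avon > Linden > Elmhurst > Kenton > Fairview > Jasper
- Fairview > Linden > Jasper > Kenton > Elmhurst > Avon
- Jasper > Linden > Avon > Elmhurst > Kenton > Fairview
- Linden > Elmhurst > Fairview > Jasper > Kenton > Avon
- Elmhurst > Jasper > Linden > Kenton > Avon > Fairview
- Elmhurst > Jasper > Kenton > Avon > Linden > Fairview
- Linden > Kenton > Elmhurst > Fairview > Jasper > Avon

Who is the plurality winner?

Elmhurst

First-place vote totals:
  Linden: 2
  Avon: 1
  Fairview: 1
  Elmhurst: 3
  Kenton: 0
  Jasper: 2
Elmhurst has the most first-place votes.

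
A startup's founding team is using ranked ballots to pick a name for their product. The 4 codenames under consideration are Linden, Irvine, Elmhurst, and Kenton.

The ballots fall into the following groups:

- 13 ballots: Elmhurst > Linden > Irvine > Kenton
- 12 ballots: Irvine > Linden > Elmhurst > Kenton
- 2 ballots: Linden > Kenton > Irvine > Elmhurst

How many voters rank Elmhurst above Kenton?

Ballots ranking Elmhurst above Kenton: 13+12 = 25.
Ballots ranking Kenton above Elmhurst: 2.
So 25 of 27 voters prefer Elmhurst to Kenton.

25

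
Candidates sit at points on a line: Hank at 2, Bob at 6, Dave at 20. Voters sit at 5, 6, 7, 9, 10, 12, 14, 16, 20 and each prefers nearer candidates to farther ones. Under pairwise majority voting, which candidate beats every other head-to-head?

With single-peaked preferences on a line, the Condorcet winner is the candidate closest to the median voter.
The median voter (position 10) is closest to Bob at 6.
Check: Bob vs Hank — voters closer to Bob: 9 of 9.

Bob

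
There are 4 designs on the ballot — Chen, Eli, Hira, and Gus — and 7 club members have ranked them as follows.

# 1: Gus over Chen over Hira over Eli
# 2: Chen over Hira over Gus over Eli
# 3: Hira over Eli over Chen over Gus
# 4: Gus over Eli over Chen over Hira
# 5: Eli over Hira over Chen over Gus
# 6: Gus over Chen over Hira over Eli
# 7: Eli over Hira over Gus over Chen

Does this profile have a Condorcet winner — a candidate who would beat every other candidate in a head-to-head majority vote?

No

Head-to-head results (7 voters total):
Chen vs Eli: Eli wins 4–3.
Chen vs Hira: Chen wins 4–3.
Chen vs Gus: Gus wins 4–3.
Eli vs Hira: Hira wins 4–3.
Eli vs Gus: Gus wins 4–3.
Hira vs Gus: Hira wins 4–3.
No candidate beats all others: Chen beats Hira beats Eli beats Chen, a majority cycle.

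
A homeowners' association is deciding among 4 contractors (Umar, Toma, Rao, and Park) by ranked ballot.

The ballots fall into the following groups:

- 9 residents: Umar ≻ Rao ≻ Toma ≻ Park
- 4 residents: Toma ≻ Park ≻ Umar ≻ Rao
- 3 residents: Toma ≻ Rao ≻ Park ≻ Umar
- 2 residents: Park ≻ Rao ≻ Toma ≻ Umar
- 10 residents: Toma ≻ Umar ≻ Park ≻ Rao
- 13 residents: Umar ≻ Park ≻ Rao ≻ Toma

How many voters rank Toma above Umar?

Ballots ranking Toma above Umar: 4+3+2+10 = 19.
Ballots ranking Umar above Toma: 9+13 = 22.
So 19 of 41 voters prefer Toma to Umar.

19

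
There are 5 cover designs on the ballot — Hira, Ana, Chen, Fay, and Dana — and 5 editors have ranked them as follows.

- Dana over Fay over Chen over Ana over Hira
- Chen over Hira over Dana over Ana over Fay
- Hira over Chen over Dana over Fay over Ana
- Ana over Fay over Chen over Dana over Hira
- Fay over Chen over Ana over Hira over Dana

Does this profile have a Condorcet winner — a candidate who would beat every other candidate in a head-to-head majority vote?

No

Head-to-head results (5 voters total):
Hira vs Ana: Ana wins 3–2.
Hira vs Chen: Chen wins 4–1.
Hira vs Fay: Fay wins 3–2.
Hira vs Dana: Hira wins 3–2.
Ana vs Chen: Chen wins 4–1.
Ana vs Fay: Fay wins 3–2.
Ana vs Dana: Dana wins 3–2.
Chen vs Fay: Fay wins 3–2.
Chen vs Dana: Chen wins 4–1.
Fay vs Dana: Dana wins 3–2.
No candidate beats all others: Hira beats Dana beats Ana beats Hira, a majority cycle.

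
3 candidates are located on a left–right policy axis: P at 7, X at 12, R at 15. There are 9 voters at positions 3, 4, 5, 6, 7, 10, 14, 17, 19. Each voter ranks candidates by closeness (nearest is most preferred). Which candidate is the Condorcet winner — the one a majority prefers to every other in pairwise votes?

With single-peaked preferences on a line, the Condorcet winner is the candidate closest to the median voter.
The median voter (position 7) is closest to P at 7.
Check: P vs X — voters closer to P: 5 of 9.

P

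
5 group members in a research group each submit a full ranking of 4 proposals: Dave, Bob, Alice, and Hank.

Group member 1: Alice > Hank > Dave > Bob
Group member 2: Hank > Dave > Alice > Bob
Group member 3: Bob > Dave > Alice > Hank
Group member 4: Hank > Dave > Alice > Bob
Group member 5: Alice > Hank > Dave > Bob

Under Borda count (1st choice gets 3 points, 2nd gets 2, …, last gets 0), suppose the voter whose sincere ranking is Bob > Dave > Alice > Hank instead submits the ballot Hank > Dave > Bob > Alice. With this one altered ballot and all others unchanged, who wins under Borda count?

Borda totals with the altered ballot: Dave 8, Bob 1, Alice 8, Hank 13.
The winner is unchanged: still Hank.

Hank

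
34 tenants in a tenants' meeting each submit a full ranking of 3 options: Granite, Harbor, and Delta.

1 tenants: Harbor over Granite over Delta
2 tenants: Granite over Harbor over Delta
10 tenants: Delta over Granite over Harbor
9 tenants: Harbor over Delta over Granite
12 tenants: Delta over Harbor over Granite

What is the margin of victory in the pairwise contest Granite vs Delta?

Ballots ranking Granite above Delta: 1+2 = 3.
Ballots ranking Delta above Granite: 10+9+12 = 31.
Delta wins 31–3, a margin of 28.

28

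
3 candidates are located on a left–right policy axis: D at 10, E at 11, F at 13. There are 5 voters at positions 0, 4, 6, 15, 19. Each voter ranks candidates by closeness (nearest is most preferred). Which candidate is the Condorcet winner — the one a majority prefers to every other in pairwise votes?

D

With single-peaked preferences on a line, the Condorcet winner is the candidate closest to the median voter.
The median voter (position 6) is closest to D at 10.
Check: D vs E — voters closer to D: 3 of 5.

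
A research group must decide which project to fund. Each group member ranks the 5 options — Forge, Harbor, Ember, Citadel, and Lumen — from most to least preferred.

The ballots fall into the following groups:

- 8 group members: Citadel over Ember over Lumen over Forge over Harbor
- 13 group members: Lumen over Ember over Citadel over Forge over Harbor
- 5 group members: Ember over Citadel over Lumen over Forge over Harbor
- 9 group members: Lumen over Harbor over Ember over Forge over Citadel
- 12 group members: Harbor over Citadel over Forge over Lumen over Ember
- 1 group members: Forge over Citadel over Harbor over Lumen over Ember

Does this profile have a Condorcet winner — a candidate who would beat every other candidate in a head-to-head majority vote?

Head-to-head results (48 voters total):
Forge vs Harbor: Forge wins 27–21.
Forge vs Ember: Ember wins 35–13.
Forge vs Citadel: Citadel wins 38–10.
Forge vs Lumen: Lumen wins 35–13.
Harbor vs Ember: Ember wins 26–22.
Harbor vs Citadel: Citadel wins 27–21.
Harbor vs Lumen: Lumen wins 35–13.
Ember vs Citadel: Ember wins 27–21.
Ember vs Lumen: Lumen wins 35–13.
Citadel vs Lumen: Citadel wins 26–22.
No candidate beats all others: Ember beats Citadel beats Lumen beats Ember, a majority cycle.

No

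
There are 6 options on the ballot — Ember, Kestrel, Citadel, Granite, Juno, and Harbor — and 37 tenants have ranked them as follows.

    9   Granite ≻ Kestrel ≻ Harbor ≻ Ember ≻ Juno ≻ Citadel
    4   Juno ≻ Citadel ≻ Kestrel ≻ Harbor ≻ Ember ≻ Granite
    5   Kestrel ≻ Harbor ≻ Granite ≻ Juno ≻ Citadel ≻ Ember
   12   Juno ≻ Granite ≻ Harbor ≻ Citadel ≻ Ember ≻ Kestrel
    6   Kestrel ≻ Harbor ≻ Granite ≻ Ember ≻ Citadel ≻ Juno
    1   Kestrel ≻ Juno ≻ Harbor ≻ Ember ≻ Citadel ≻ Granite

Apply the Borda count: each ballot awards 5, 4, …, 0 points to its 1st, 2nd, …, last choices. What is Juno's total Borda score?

Borda scores:
  Ember: 9·2 + 4·1 + 5·0 + 12·1 + 6·2 + 2 = 48
  Kestrel: 9·4 + 4·3 + 5·5 + 12·0 + 6·5 + 5 = 108
  Citadel: 9·0 + 4·4 + 5·1 + 12·2 + 6·1 + 1 = 52
  Granite: 9·5 + 4·0 + 5·3 + 12·4 + 6·3 + 0 = 126
  Juno: 9·1 + 4·5 + 5·2 + 12·5 + 6·0 + 4 = 103
  Harbor: 9·3 + 4·2 + 5·4 + 12·3 + 6·4 + 3 = 118

103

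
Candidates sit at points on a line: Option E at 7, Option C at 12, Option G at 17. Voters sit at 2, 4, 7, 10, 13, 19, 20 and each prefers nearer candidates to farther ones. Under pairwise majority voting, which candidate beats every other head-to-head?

Option C

With single-peaked preferences on a line, the Condorcet winner is the candidate closest to the median voter.
The median voter (position 10) is closest to Option C at 12.
Check: Option C vs Option E — voters closer to Option C: 4 of 7.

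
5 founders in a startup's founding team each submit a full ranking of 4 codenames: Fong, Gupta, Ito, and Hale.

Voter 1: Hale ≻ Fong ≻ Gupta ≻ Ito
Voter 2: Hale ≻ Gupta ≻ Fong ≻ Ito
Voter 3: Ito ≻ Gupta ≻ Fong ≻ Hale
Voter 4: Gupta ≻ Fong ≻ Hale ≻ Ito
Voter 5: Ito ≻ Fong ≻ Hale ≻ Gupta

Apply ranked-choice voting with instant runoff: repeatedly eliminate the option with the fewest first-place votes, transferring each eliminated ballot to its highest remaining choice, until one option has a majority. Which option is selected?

Round 1: Ito 2, Hale 2, Gupta 1, Fong 0. Fong has the fewest and is eliminated.
Round 2: Ito 2, Hale 2, Gupta 1. Gupta has the fewest and is eliminated.
Round 3: Hale 3, Ito 2. Hale has a majority.

Hale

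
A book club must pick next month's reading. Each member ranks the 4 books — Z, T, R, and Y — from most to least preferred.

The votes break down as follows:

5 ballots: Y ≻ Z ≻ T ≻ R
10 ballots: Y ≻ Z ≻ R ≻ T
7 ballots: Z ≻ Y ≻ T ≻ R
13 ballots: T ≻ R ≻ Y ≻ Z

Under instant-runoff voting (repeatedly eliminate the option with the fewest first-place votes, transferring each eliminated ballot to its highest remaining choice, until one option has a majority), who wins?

Y

Round 1: Y 15, T 13, Z 7, R 0. R has the fewest and is eliminated.
Round 2: Y 15, T 13, Z 7. Z has the fewest and is eliminated.
Round 3: Y 22, T 13. Y has a majority.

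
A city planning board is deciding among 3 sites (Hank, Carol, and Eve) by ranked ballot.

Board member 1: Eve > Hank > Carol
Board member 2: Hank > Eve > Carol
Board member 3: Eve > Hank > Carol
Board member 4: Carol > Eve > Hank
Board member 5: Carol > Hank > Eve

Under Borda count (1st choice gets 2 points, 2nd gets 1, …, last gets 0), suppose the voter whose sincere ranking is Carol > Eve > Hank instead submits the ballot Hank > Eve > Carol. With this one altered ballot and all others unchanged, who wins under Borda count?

Hank

Borda totals with the altered ballot: Hank 7, Carol 2, Eve 6.
The switch changes the winner from Eve to Hank.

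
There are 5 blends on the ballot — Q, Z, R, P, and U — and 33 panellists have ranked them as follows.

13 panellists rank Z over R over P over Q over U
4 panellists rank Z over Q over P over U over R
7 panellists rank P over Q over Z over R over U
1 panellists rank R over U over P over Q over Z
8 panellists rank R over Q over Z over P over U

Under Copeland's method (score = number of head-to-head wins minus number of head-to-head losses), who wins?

Pairwise results:
  Q vs Z: Z wins 17–16.
  Q vs R: R wins 22–11.
  Q vs P: P wins 21–12.
  Q vs U: Q wins 32–1.
  Z vs R: Z wins 24–9.
  Z vs P: Z wins 25–8.
  Z vs U: Z wins 32–1.
  R vs P: R wins 22–11.
  R vs U: R wins 29–4.
  P vs U: P wins 32–1.
Copeland scores (wins − losses):
  Q: 1 − 3 = -2
  Z: 4 − 0 = 4
  R: 3 − 1 = 2
  P: 2 − 2 = 0
  U: 0 − 4 = -4
Z has the best Copeland score.

Z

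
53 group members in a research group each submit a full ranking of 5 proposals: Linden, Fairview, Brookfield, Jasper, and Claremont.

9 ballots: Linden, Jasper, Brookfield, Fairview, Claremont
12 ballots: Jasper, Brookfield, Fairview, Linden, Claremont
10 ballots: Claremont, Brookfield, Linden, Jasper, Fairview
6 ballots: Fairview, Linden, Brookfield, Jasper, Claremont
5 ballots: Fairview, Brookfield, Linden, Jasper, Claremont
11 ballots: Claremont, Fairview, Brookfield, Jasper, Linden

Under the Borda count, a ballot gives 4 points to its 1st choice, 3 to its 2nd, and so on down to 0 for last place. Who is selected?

Borda scores:
  Linden: 9·4 + 12·1 + 10·2 + 6·3 + 5·2 + 11·0 = 96
  Fairview: 9·1 + 12·2 + 10·0 + 6·4 + 5·4 + 11·3 = 110
  Brookfield: 9·2 + 12·3 + 10·3 + 6·2 + 5·3 + 11·2 = 133
  Jasper: 9·3 + 12·4 + 10·1 + 6·1 + 5·1 + 11·1 = 107
  Claremont: 9·0 + 12·0 + 10·4 + 6·0 + 5·0 + 11·4 = 84
Brookfield has the highest total.

Brookfield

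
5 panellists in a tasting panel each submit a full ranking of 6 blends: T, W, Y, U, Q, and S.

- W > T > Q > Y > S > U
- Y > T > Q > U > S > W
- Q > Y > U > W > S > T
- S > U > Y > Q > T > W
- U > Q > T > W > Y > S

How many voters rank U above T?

Ballots ranking U above T: 3.
Ballots ranking T above U: 2.
So 3 of 5 voters prefer U to T.

3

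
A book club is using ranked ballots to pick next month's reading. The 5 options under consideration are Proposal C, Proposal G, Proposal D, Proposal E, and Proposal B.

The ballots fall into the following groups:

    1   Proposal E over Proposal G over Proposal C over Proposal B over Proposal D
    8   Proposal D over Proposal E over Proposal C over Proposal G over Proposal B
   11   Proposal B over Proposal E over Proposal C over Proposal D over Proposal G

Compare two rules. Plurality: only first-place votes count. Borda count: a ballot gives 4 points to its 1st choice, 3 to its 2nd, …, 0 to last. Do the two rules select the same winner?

No

Plurality first-place counts: Proposal C 0, Proposal G 0, Proposal D 8, Proposal E 1, Proposal B 11 → Proposal B.
Borda totals: Proposal C 40, Proposal G 11, Proposal D 43, Proposal E 61, Proposal B 45 → Proposal E.
The two rules disagree: plurality picks Proposal B, Borda picks Proposal E.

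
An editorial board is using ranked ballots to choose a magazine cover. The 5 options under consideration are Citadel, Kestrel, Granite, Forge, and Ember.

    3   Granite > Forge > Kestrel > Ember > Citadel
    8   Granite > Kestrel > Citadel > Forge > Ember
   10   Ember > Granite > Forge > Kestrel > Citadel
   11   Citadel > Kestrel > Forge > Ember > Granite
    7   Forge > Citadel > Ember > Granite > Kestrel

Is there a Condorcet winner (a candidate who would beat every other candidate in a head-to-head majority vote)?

No

Head-to-head results (39 voters total):
Citadel vs Kestrel: Kestrel wins 21–18.
Citadel vs Granite: Granite wins 21–18.
Citadel vs Forge: Forge wins 20–19.
Citadel vs Ember: Citadel wins 26–13.
Kestrel vs Granite: Granite wins 28–11.
Kestrel vs Forge: Forge wins 20–19.
Kestrel vs Ember: Kestrel wins 22–17.
Granite vs Forge: Granite wins 21–18.
Granite vs Ember: Ember wins 28–11.
Forge vs Ember: Forge wins 29–10.
No candidate beats all others: Citadel beats Ember beats Granite beats Citadel, a majority cycle.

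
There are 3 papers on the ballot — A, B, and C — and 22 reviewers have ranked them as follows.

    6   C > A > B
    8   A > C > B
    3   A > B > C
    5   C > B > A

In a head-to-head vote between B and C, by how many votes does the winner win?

16

Ballots ranking B above C: 3.
Ballots ranking C above B: 6+8+5 = 19.
C wins 19–3, a margin of 16.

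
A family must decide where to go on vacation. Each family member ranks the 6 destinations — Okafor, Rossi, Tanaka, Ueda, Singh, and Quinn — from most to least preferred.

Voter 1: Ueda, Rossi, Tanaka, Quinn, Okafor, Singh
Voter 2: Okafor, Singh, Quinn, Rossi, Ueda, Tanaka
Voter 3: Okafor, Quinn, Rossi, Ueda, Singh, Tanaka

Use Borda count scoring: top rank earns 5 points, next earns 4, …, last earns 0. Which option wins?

Okafor

Borda scores:
  Okafor: 1 + 5 + 5 = 11
  Rossi: 4 + 2 + 3 = 9
  Tanaka: 3 + 0 + 0 = 3
  Ueda: 5 + 1 + 2 = 8
  Singh: 0 + 4 + 1 = 5
  Quinn: 2 + 3 + 4 = 9
Okafor has the highest total.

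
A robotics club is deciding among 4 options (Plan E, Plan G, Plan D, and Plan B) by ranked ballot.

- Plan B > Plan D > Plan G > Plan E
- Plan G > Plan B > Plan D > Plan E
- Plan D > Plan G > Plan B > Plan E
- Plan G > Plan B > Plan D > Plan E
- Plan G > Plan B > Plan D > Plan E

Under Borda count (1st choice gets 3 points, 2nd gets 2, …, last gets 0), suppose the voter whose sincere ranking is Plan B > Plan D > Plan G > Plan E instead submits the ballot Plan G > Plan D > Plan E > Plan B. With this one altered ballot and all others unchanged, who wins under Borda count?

Borda totals with the altered ballot: Plan E 1, Plan G 14, Plan D 8, Plan B 7.
The winner is unchanged: still Plan G.

Plan G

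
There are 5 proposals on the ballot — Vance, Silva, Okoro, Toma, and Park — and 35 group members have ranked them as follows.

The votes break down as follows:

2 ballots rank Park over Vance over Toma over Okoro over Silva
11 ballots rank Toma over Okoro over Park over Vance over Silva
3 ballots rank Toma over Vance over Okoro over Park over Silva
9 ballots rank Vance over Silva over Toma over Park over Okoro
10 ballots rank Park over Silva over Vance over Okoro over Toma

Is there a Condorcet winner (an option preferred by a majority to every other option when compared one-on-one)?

Head-to-head results (35 voters total):
Vance vs Silva: Vance wins 25–10.
Vance vs Okoro: Vance wins 24–11.
Vance vs Toma: Vance wins 21–14.
Vance vs Park: Park wins 23–12.
Silva vs Okoro: Silva wins 19–16.
Silva vs Toma: Silva wins 19–16.
Silva vs Park: Park wins 26–9.
Okoro vs Toma: Toma wins 25–10.
Okoro vs Park: Park wins 21–14.
Toma vs Park: Toma wins 23–12.
No candidate beats all others: Vance beats Toma beats Park beats Vance, a majority cycle.

No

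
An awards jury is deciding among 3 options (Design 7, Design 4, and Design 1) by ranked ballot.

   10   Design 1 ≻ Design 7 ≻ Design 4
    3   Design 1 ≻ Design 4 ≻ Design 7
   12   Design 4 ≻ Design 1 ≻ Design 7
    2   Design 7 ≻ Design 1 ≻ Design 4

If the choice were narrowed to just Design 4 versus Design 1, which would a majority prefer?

Ballots ranking Design 4 above Design 1: 12.
Ballots ranking Design 1 above Design 4: 10+3+2 = 15.
Design 1 wins the head-to-head, 15–12.

Design 1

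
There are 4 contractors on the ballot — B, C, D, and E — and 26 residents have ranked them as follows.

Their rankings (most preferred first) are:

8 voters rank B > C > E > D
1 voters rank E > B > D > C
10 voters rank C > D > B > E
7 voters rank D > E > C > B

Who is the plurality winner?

First-place vote totals:
  B: 8
  C: 10
  D: 7
  E: 1
C has the most first-place votes.

C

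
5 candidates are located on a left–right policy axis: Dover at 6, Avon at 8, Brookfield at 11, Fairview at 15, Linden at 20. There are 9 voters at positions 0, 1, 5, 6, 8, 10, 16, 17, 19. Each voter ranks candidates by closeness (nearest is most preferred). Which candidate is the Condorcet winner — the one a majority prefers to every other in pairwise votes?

With single-peaked preferences on a line, the Condorcet winner is the candidate closest to the median voter.
The median voter (position 8) is closest to Avon at 8.
Check: Avon vs Brookfield — voters closer to Avon: 5 of 9.

Avon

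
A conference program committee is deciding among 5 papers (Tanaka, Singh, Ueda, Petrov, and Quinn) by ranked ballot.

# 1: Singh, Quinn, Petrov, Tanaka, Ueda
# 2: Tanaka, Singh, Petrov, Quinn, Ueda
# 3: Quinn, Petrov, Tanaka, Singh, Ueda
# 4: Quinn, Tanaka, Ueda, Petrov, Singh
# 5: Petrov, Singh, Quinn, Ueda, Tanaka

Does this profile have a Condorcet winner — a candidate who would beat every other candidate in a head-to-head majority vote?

Head-to-head results (5 voters total):
Tanaka vs Singh: Tanaka wins 3–2.
Tanaka vs Ueda: Tanaka wins 4–1.
Tanaka vs Petrov: Petrov wins 3–2.
Tanaka vs Quinn: Quinn wins 4–1.
Singh vs Ueda: Singh wins 4–1.
Singh vs Petrov: Petrov wins 3–2.
Singh vs Quinn: Singh wins 3–2.
Ueda vs Petrov: Petrov wins 4–1.
Ueda vs Quinn: Quinn wins 5–0.
Petrov vs Quinn: Quinn wins 3–2.
No candidate beats all others: Tanaka beats Singh beats Quinn beats Tanaka, a majority cycle.

No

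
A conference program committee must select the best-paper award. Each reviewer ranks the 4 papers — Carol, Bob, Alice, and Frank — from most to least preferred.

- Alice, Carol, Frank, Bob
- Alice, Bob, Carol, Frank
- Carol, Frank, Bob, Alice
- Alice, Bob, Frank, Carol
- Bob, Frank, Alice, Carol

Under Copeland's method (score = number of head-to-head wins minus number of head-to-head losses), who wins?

Pairwise results:
  Carol vs Bob: Bob wins 3–2.
  Carol vs Alice: Alice wins 4–1.
  Carol vs Frank: Carol wins 3–2.
  Bob vs Alice: Alice wins 3–2.
  Bob vs Frank: Bob wins 3–2.
  Alice vs Frank: Alice wins 3–2.
Copeland scores (wins − losses):
  Carol: 1 − 2 = -1
  Bob: 2 − 1 = 1
  Alice: 3 − 0 = 3
  Frank: 0 − 3 = -3
Alice has the best Copeland score.

Alice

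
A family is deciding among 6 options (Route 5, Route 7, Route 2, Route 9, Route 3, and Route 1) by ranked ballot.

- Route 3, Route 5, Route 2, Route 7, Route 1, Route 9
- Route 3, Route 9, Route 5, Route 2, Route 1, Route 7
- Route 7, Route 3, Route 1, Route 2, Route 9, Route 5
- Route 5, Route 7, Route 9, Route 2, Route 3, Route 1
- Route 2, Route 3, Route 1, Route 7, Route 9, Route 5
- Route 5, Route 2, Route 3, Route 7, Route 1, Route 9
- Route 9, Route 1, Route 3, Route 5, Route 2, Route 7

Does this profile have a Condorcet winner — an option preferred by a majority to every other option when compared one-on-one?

Head-to-head results (7 voters total):
Route 5 vs Route 7: Route 5 wins 5–2.
Route 5 vs Route 2: Route 5 wins 5–2.
Route 5 vs Route 9: Route 9 wins 4–3.
Route 5 vs Route 3: Route 3 wins 5–2.
Route 5 vs Route 1: Route 5 wins 4–3.
Route 7 vs Route 2: Route 2 wins 5–2.
Route 7 vs Route 9: Route 7 wins 5–2.
Route 7 vs Route 3: Route 3 wins 5–2.
Route 7 vs Route 1: Route 7 wins 4–3.
Route 2 vs Route 9: Route 2 wins 4–3.
Route 2 vs Route 3: Route 3 wins 4–3.
Route 2 vs Route 1: Route 2 wins 5–2.
Route 9 vs Route 3: Route 3 wins 5–2.
Route 9 vs Route 1: Route 1 wins 4–3.
Route 3 vs Route 1: Route 3 wins 6–1.
Route 3 beats each rival — Route 5 (5–2), Route 7 (5–2), Route 2 (4–3), Route 9 (5–2), Route 1 (6–1) — so Route 3 is the Condorcet winner.

Yes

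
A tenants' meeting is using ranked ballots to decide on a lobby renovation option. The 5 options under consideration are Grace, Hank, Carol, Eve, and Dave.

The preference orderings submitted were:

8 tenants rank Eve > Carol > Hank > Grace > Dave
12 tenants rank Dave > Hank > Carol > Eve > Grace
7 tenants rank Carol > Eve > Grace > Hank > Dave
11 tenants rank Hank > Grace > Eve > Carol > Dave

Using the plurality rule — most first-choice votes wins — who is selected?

First-place vote totals:
  Grace: 0
  Hank: 11
  Carol: 7
  Eve: 8
  Dave: 12
Dave has the most first-place votes.

Dave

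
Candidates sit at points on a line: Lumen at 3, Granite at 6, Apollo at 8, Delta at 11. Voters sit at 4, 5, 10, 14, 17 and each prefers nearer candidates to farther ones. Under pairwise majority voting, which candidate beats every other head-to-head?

With single-peaked preferences on a line, the Condorcet winner is the candidate closest to the median voter.
The median voter (position 10) is closest to Delta at 11.
Check: Delta vs Granite — voters closer to Delta: 3 of 5.

Delta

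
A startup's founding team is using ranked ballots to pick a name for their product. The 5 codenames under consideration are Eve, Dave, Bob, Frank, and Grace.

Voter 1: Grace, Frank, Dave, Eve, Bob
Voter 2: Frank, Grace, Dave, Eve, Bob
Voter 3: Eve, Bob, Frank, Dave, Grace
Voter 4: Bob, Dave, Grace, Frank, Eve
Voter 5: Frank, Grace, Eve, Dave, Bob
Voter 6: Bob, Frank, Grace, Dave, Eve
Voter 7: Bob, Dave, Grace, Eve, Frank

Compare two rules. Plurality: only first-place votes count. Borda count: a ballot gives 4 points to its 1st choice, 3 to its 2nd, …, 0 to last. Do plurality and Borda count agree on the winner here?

No

Plurality first-place counts: Eve 1, Dave 0, Bob 3, Frank 2, Grace 1 → Bob.
Borda totals: Eve 9, Dave 13, Bob 15, Frank 17, Grace 16 → Frank.
The two rules disagree: plurality picks Bob, Borda picks Frank.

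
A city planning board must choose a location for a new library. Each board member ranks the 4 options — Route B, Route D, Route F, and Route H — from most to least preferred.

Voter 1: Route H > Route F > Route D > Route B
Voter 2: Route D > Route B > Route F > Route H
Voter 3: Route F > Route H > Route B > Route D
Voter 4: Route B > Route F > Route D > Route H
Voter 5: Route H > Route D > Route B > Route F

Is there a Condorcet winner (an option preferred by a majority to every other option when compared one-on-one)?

No

Head-to-head results (5 voters total):
Route B vs Route D: Route D wins 3–2.
Route B vs Route F: Route B wins 3–2.
Route B vs Route H: Route H wins 3–2.
Route D vs Route F: Route F wins 3–2.
Route D vs Route H: Route H wins 3–2.
Route F vs Route H: Route F wins 3–2.
No candidate beats all others: Route B beats Route F beats Route D beats Route B, a majority cycle.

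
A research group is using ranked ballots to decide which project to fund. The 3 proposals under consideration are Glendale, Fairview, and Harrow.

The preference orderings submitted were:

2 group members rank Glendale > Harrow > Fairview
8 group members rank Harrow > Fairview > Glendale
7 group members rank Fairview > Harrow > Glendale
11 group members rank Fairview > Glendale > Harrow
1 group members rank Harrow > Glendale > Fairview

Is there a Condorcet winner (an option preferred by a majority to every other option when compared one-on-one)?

Head-to-head results (29 voters total):
Glendale vs Fairview: Fairview wins 26–3.
Glendale vs Harrow: Harrow wins 16–13.
Fairview vs Harrow: Fairview wins 18–11.
Fairview beats each rival — Glendale (26–3), Harrow (18–11) — so Fairview is the Condorcet winner.

Yes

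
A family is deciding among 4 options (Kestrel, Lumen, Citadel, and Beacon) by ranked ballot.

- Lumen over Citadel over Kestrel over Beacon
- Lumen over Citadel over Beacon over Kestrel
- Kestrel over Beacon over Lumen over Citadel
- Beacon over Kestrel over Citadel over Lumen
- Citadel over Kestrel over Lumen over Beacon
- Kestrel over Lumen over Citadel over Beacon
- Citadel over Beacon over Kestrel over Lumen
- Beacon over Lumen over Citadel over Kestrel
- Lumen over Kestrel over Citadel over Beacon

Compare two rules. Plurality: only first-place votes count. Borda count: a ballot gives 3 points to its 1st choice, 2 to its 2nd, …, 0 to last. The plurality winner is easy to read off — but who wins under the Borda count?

Lumen

Plurality first-place counts: Kestrel 2, Lumen 3, Citadel 2, Beacon 2 → Lumen.
Borda totals: Kestrel 14, Lumen 15, Citadel 14, Beacon 11 → Lumen.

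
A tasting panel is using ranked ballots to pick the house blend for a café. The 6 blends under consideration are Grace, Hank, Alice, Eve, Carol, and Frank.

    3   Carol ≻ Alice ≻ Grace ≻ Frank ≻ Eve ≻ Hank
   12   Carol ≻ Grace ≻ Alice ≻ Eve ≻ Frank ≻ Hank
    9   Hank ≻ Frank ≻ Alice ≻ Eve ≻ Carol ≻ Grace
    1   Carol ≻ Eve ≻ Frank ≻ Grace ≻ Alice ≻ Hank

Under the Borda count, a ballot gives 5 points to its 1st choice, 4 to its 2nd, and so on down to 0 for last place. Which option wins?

Borda scores:
  Grace: 3·3 + 12·4 + 9·0 + 2 = 59
  Hank: 3·0 + 12·0 + 9·5 + 0 = 45
  Alice: 3·4 + 12·3 + 9·3 + 1 = 76
  Eve: 3·1 + 12·2 + 9·2 + 4 = 49
  Carol: 3·5 + 12·5 + 9·1 + 5 = 89
  Frank: 3·2 + 12·1 + 9·4 + 3 = 57
Carol has the highest total.

Carol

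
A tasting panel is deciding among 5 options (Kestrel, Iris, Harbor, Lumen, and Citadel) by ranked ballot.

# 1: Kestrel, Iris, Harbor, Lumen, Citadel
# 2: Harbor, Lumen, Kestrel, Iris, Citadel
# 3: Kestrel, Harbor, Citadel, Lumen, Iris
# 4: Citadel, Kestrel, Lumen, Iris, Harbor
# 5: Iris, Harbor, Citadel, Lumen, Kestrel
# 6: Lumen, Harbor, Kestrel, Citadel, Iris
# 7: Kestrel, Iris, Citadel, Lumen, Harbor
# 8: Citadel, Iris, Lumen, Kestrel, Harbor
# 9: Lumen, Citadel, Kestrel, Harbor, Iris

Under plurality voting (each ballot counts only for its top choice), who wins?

First-place vote totals:
  Kestrel: 3
  Iris: 1
  Harbor: 1
  Lumen: 2
  Citadel: 2
Kestrel has the most first-place votes.

Kestrel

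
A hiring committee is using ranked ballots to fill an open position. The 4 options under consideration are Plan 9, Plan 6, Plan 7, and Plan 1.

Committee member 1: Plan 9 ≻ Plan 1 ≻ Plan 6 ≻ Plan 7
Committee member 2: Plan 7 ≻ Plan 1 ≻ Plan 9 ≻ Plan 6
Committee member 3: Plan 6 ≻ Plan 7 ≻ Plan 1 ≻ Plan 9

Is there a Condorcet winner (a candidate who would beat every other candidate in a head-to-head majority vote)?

No

Head-to-head results (3 voters total):
Plan 9 vs Plan 6: Plan 9 wins 2–1.
Plan 9 vs Plan 7: Plan 7 wins 2–1.
Plan 9 vs Plan 1: Plan 1 wins 2–1.
Plan 6 vs Plan 7: Plan 6 wins 2–1.
Plan 6 vs Plan 1: Plan 1 wins 2–1.
Plan 7 vs Plan 1: Plan 7 wins 2–1.
No candidate beats all others: Plan 9 beats Plan 6 beats Plan 7 beats Plan 9, a majority cycle.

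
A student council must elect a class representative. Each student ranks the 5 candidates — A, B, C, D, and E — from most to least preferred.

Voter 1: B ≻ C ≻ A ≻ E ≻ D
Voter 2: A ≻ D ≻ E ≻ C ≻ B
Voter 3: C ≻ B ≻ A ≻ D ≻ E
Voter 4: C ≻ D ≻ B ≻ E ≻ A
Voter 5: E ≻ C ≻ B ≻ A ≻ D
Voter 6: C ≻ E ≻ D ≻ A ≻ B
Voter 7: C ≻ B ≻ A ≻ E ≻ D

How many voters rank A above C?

Ballots ranking A above C: 1.
Ballots ranking C above A: 6.
So 1 of 7 voters prefer A to C.

1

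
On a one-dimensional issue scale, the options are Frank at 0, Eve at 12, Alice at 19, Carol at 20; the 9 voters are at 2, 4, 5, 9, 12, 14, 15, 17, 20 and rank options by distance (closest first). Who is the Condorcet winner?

Eve

With single-peaked preferences on a line, the Condorcet winner is the candidate closest to the median voter.
The median voter (position 12) is closest to Eve at 12.
Check: Eve vs Carol — voters closer to Eve: 7 of 9.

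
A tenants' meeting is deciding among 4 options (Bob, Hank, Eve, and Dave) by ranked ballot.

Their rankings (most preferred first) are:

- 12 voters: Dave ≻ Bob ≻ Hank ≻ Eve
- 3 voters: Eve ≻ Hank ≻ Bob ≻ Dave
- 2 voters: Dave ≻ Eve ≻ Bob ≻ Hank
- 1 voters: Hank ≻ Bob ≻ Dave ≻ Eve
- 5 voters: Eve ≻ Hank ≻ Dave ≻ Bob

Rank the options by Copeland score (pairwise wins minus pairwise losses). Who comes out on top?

Pairwise results:
  Bob vs Hank: Bob wins 14–9.
  Bob vs Eve: Bob wins 13–10.
  Bob vs Dave: Dave wins 19–4.
  Hank vs Eve: Hank wins 13–10.
  Hank vs Dave: Dave wins 14–9.
  Eve vs Dave: Dave wins 15–8.
Copeland scores (wins − losses):
  Bob: 2 − 1 = 1
  Hank: 1 − 2 = -1
  Eve: 0 − 3 = -3
  Dave: 3 − 0 = 3
Dave has the best Copeland score.

Dave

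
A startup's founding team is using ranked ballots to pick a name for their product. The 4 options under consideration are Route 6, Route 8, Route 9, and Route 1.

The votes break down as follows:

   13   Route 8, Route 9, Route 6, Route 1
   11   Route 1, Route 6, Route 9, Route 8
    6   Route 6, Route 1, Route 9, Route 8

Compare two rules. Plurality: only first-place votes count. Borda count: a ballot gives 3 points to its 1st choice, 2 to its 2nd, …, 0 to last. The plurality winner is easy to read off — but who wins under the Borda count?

Plurality first-place counts: Route 6 6, Route 8 13, Route 9 0, Route 1 11 → Route 8.
Borda totals: Route 6 53, Route 8 39, Route 9 43, Route 1 45 → Route 6.

Route 6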